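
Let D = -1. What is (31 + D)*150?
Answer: 4500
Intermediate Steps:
(31 + D)*150 = (31 - 1)*150 = 30*150 = 4500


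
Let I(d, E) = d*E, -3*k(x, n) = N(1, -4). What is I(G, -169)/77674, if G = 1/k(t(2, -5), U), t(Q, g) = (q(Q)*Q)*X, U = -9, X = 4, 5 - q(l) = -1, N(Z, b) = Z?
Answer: 507/77674 ≈ 0.0065273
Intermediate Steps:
q(l) = 6 (q(l) = 5 - 1*(-1) = 5 + 1 = 6)
t(Q, g) = 24*Q (t(Q, g) = (6*Q)*4 = 24*Q)
k(x, n) = -1/3 (k(x, n) = -1/3*1 = -1/3)
G = -3 (G = 1/(-1/3) = -3)
I(d, E) = E*d
I(G, -169)/77674 = -169*(-3)/77674 = 507*(1/77674) = 507/77674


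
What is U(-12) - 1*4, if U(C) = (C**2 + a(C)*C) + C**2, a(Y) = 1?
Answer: 272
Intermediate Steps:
U(C) = C + 2*C**2 (U(C) = (C**2 + 1*C) + C**2 = (C**2 + C) + C**2 = (C + C**2) + C**2 = C + 2*C**2)
U(-12) - 1*4 = -12*(1 + 2*(-12)) - 1*4 = -12*(1 - 24) - 4 = -12*(-23) - 4 = 276 - 4 = 272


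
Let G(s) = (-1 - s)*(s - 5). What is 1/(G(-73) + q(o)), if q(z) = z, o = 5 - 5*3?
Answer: -1/5626 ≈ -0.00017775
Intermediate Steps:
o = -10 (o = 5 - 15 = -10)
G(s) = (-1 - s)*(-5 + s)
1/(G(-73) + q(o)) = 1/((5 - 1*(-73)**2 + 4*(-73)) - 10) = 1/((5 - 1*5329 - 292) - 10) = 1/((5 - 5329 - 292) - 10) = 1/(-5616 - 10) = 1/(-5626) = -1/5626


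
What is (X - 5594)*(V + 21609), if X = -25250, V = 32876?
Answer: -1680535340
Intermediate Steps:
(X - 5594)*(V + 21609) = (-25250 - 5594)*(32876 + 21609) = -30844*54485 = -1680535340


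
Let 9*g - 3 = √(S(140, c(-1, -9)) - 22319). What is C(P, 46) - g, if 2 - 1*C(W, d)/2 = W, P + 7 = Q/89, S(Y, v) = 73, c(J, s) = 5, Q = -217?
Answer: 6019/267 - 7*I*√454/9 ≈ 22.543 - 16.572*I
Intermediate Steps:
P = -840/89 (P = -7 - 217/89 = -840/89 ≈ -9.4382)
C(W, d) = 4 - 2*W
g = ⅓ + 7*I*√454/9 (g = ⅓ + √(73 - 22319)/9 = ⅓ + √(-22246)/9 = ⅓ + (7*I*√454)/9 = ⅓ + 7*I*√454/9 ≈ 0.33333 + 16.572*I)
C(P, 46) - g = (4 - 2*(-840/89)) - (⅓ + 7*I*√454/9) = (4 + 1680/89) + (-⅓ - 7*I*√454/9) = 2036/89 + (-⅓ - 7*I*√454/9) = 6019/267 - 7*I*√454/9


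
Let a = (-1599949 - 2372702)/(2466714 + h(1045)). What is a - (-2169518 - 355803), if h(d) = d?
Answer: 6231879652988/2467759 ≈ 2.5253e+6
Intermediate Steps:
a = -3972651/2467759 (a = (-1599949 - 2372702)/(2466714 + 1045) = -3972651/2467759 ≈ -1.6098)
a - (-2169518 - 355803) = -3972651/2467759 - (-2169518 - 355803) = -3972651/2467759 - 1*(-2525321) = -3972651/2467759 + 2525321 = 6231879652988/2467759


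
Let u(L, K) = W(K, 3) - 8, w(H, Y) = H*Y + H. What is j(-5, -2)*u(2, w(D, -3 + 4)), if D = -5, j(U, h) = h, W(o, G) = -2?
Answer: 20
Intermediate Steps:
w(H, Y) = H + H*Y
u(L, K) = -10 (u(L, K) = -2 - 8 = -10)
j(-5, -2)*u(2, w(D, -3 + 4)) = -2*(-10) = 20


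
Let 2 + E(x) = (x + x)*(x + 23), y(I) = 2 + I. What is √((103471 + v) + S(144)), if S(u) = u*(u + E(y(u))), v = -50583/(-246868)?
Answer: √110156410970234047/123434 ≈ 2688.9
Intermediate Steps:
v = 50583/246868 (v = -50583*(-1/246868) = 50583/246868 ≈ 0.20490)
E(x) = -2 + 2*x*(23 + x) (E(x) = -2 + (x + x)*(x + 23) = -2 + (2*x)*(23 + x) = -2 + 2*x*(23 + x))
S(u) = u*(90 + 2*(2 + u)² + 47*u) (S(u) = u*(u + (-2 + 2*(2 + u)² + 46*(2 + u))) = u*(u + (-2 + 2*(2 + u)² + (92 + 46*u))) = u*(u + (90 + 2*(2 + u)² + 46*u)) = u*(90 + 2*(2 + u)² + 47*u))
√((103471 + v) + S(144)) = √((103471 + 50583/246868) + 144*(98 + 2*144² + 55*144)) = √(25543729411/246868 + 144*(98 + 2*20736 + 7920)) = √(25543729411/246868 + 144*(98 + 41472 + 7920)) = √(25543729411/246868 + 144*49490) = √(25543729411/246868 + 7126560) = √(1784863343491/246868) = √110156410970234047/123434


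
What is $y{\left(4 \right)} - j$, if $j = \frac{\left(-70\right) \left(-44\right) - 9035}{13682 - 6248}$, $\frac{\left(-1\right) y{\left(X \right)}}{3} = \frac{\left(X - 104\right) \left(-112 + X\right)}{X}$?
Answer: $- \frac{20069815}{2478} \approx -8099.2$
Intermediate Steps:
$y{\left(X \right)} = - \frac{3 \left(-112 + X\right) \left(-104 + X\right)}{X}$ ($y{\left(X \right)} = - 3 \frac{\left(X - 104\right) \left(-112 + X\right)}{X} = - 3 \frac{\left(-104 + X\right) \left(-112 + X\right)}{X} = - 3 \frac{\left(-112 + X\right) \left(-104 + X\right)}{X} = - \frac{3 \left(-112 + X\right) \left(-104 + X\right)}{X}$)
$j = - \frac{1985}{2478}$ ($j = \frac{3080 - 9035}{7434} = \left(-5955\right) \frac{1}{7434} = - \frac{1985}{2478} \approx -0.80105$)
$y{\left(4 \right)} - j = \left(648 - \frac{34944}{4} - 12\right) - - \frac{1985}{2478} = \left(648 - 8736 - 12\right) + \frac{1985}{2478} = -8100 + \frac{1985}{2478} = - \frac{20069815}{2478}$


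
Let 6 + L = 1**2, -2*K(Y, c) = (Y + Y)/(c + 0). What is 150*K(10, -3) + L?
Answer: 495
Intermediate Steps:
K(Y, c) = -Y/c (K(Y, c) = -(Y + Y)/(2*(c + 0)) = -2*Y/(2*c) = -Y/c)
L = -5 (L = -6 + 1**2 = -6 + 1 = -5)
150*K(10, -3) + L = 150*(-1*10/(-3)) - 5 = 150*(-1*10*(-1/3)) - 5 = 150*(10/3) - 5 = 500 - 5 = 495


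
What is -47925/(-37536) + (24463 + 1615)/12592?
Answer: 32965321/9846944 ≈ 3.3478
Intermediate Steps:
-47925/(-37536) + (24463 + 1615)/12592 = -47925*(-1/37536) + 26078*(1/12592) = 15975/12512 + 13039/6296 = 32965321/9846944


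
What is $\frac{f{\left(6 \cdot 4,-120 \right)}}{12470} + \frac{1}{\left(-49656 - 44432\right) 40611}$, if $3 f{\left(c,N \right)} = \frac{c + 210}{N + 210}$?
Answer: $\frac{8278818989}{119119917167400} \approx 6.95 \cdot 10^{-5}$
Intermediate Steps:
$f{\left(c,N \right)} = \frac{210 + c}{3 \left(210 + N\right)}$ ($f{\left(c,N \right)} = \frac{\left(c + 210\right) \frac{1}{N + 210}}{3} = \frac{\left(210 + c\right) \frac{1}{210 + N}}{3} = \frac{\frac{1}{210 + N} \left(210 + c\right)}{3} = \frac{210 + c}{3 \left(210 + N\right)}$)
$\frac{f{\left(6 \cdot 4,-120 \right)}}{12470} + \frac{1}{\left(-49656 - 44432\right) 40611} = \frac{\frac{1}{3} \frac{1}{210 - 120} \left(210 + 6 \cdot 4\right)}{12470} + \frac{1}{\left(-49656 - 44432\right) 40611} = \frac{210 + 24}{3 \cdot 90} \cdot \frac{1}{12470} + \frac{1}{-94088} \cdot \frac{1}{40611} = \frac{1}{3} \cdot \frac{1}{90} \cdot 234 \cdot \frac{1}{12470} - \frac{1}{3821007768} = \frac{13}{15} \cdot \frac{1}{12470} - \frac{1}{3821007768} = \frac{13}{187050} - \frac{1}{3821007768} = \frac{8278818989}{119119917167400}$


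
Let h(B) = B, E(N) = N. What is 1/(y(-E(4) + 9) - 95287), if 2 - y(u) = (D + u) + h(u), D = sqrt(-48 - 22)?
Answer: I/(sqrt(70) - 95295*I) ≈ -1.0494e-5 + 9.2132e-10*I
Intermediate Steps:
D = I*sqrt(70) (D = sqrt(-70) = I*sqrt(70) ≈ 8.3666*I)
y(u) = 2 - 2*u - I*sqrt(70) (y(u) = 2 - ((I*sqrt(70) + u) + u) = 2 - ((u + I*sqrt(70)) + u) = 2 - (2*u + I*sqrt(70)) = 2 + (-2*u - I*sqrt(70)) = 2 - 2*u - I*sqrt(70))
1/(y(-E(4) + 9) - 95287) = 1/((2 - 2*(-1*4 + 9) - I*sqrt(70)) - 95287) = 1/((2 - 2*(-4 + 9) - I*sqrt(70)) - 95287) = 1/((2 - 2*5 - I*sqrt(70)) - 95287) = 1/((2 - 10 - I*sqrt(70)) - 95287) = 1/((-8 - I*sqrt(70)) - 95287) = 1/(-95295 - I*sqrt(70))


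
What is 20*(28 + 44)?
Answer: 1440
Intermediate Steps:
20*(28 + 44) = 20*72 = 1440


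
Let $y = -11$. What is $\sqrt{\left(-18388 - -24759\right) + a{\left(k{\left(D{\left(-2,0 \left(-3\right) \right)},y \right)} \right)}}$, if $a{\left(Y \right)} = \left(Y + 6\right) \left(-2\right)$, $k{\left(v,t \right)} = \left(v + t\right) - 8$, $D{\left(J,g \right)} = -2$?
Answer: $\sqrt{6401} \approx 80.006$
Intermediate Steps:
$k{\left(v,t \right)} = -8 + t + v$ ($k{\left(v,t \right)} = \left(t + v\right) - 8 = -8 + t + v$)
$a{\left(Y \right)} = -12 - 2 Y$ ($a{\left(Y \right)} = \left(6 + Y\right) \left(-2\right) = -12 - 2 Y$)
$\sqrt{\left(-18388 - -24759\right) + a{\left(k{\left(D{\left(-2,0 \left(-3\right) \right)},y \right)} \right)}} = \sqrt{\left(-18388 - -24759\right) - \left(12 + 2 \left(-8 - 11 - 2\right)\right)} = \sqrt{\left(-18388 + 24759\right) - -30} = \sqrt{6371 + \left(-12 + 42\right)} = \sqrt{6371 + 30} = \sqrt{6401}$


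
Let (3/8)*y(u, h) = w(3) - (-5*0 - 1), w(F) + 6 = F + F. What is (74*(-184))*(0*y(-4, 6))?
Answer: 0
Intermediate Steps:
w(F) = -6 + 2*F (w(F) = -6 + (F + F) = -6 + 2*F)
y(u, h) = 8/3 (y(u, h) = 8*((-6 + 2*3) - (-5*0 - 1))/3 = 8*((-6 + 6) - (0 - 1))/3 = 8*(0 - 1*(-1))/3 = 8*(0 + 1)/3 = (8/3)*1 = 8/3)
(74*(-184))*(0*y(-4, 6)) = (74*(-184))*(0*(8/3)) = -13616*0 = 0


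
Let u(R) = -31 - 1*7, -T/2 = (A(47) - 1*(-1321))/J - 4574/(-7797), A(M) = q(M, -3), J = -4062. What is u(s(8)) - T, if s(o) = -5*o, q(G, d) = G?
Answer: -197947858/5278569 ≈ -37.500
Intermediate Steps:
A(M) = M
T = -2637764/5278569 (T = -2*((47 - 1*(-1321))/(-4062) - 4574/(-7797)) = -2*((47 + 1321)*(-1/4062) - 4574*(-1/7797)) = -2*(1368*(-1/4062) + 4574/7797) = -2*(-228/677 + 4574/7797) = -2*1318882/5278569 = -2637764/5278569 ≈ -0.49971)
u(R) = -38 (u(R) = -31 - 7 = -38)
u(s(8)) - T = -38 - 1*(-2637764/5278569) = -38 + 2637764/5278569 = -197947858/5278569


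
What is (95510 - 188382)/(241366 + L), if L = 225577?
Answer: -92872/466943 ≈ -0.19889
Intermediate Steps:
(95510 - 188382)/(241366 + L) = (95510 - 188382)/(241366 + 225577) = -92872/466943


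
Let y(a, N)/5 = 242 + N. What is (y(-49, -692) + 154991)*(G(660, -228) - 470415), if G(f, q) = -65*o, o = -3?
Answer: -71821873020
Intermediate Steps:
y(a, N) = 1210 + 5*N (y(a, N) = 5*(242 + N) = 1210 + 5*N)
G(f, q) = 195 (G(f, q) = -65*(-3) = 195)
(y(-49, -692) + 154991)*(G(660, -228) - 470415) = ((1210 + 5*(-692)) + 154991)*(195 - 470415) = ((1210 - 3460) + 154991)*(-470220) = (-2250 + 154991)*(-470220) = 152741*(-470220) = -71821873020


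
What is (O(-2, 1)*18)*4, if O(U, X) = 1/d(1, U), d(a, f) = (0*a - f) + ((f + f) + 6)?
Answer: 18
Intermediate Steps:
d(a, f) = 6 + f (d(a, f) = (0 - f) + (2*f + 6) = -f + (6 + 2*f) = 6 + f)
O(U, X) = 1/(6 + U)
(O(-2, 1)*18)*4 = (18/(6 - 2))*4 = (18/4)*4 = ((¼)*18)*4 = (9/2)*4 = 18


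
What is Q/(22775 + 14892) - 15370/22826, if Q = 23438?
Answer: -21973001/429893471 ≈ -0.051113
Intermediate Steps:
Q/(22775 + 14892) - 15370/22826 = 23438/(22775 + 14892) - 15370/22826 = 23438/37667 - 15370*1/22826 = 23438*(1/37667) - 7685/11413 = 23438/37667 - 7685/11413 = -21973001/429893471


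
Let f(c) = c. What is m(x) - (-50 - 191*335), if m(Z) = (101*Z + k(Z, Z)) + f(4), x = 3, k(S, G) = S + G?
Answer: 64348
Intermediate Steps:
k(S, G) = G + S
m(Z) = 4 + 103*Z (m(Z) = (101*Z + (Z + Z)) + 4 = (101*Z + 2*Z) + 4 = 103*Z + 4 = 4 + 103*Z)
m(x) - (-50 - 191*335) = (4 + 103*3) - (-50 - 191*335) = (4 + 309) - (-50 - 63985) = 313 - 1*(-64035) = 313 + 64035 = 64348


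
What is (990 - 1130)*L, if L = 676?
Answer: -94640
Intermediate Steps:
(990 - 1130)*L = (990 - 1130)*676 = -140*676 = -94640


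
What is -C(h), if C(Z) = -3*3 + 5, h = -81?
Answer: 4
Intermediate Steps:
C(Z) = -4 (C(Z) = -9 + 5 = -4)
-C(h) = -1*(-4) = 4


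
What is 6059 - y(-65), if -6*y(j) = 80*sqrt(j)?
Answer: 6059 + 40*I*sqrt(65)/3 ≈ 6059.0 + 107.5*I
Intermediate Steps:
y(j) = -40*sqrt(j)/3
6059 - y(-65) = 6059 - (-40)*sqrt(-65)/3 = 6059 - (-40)*I*sqrt(65)/3 = 6059 + 40*I*sqrt(65)/3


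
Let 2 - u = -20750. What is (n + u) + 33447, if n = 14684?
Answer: 68883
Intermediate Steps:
u = 20752 (u = 2 - 1*(-20750) = 2 + 20750 = 20752)
(n + u) + 33447 = (14684 + 20752) + 33447 = 35436 + 33447 = 68883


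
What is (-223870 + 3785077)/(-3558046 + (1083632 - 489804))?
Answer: -3561207/2964218 ≈ -1.2014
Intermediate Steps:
(-223870 + 3785077)/(-3558046 + (1083632 - 489804)) = 3561207/(-3558046 + 593828) = 3561207/(-2964218) = 3561207*(-1/2964218) = -3561207/2964218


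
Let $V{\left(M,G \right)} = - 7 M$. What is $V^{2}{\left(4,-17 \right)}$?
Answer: $784$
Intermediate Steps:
$V^{2}{\left(4,-17 \right)} = \left(\left(-7\right) 4\right)^{2} = \left(-28\right)^{2} = 784$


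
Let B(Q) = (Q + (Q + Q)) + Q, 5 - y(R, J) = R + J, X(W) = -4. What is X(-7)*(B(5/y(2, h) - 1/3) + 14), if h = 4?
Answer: 88/3 ≈ 29.333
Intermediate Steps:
y(R, J) = 5 - J - R (y(R, J) = 5 - (R + J) = 5 - (J + R) = 5 + (-J - R) = 5 - J - R)
B(Q) = 4*Q (B(Q) = (Q + 2*Q) + Q = 3*Q + Q = 4*Q)
X(-7)*(B(5/y(2, h) - 1/3) + 14) = -4*(4*(5/(5 - 1*4 - 1*2) - 1/3) + 14) = -4*(4*(5/(5 - 4 - 2) - 1*⅓) + 14) = -4*(4*(5/(-1) - ⅓) + 14) = -4*(4*(5*(-1) - ⅓) + 14) = -4*(4*(-5 - ⅓) + 14) = -4*(4*(-16/3) + 14) = -4*(-64/3 + 14) = -4*(-22/3) = 88/3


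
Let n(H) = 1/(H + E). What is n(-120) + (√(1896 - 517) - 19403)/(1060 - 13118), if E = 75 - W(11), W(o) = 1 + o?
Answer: 1093913/687306 - √1379/12058 ≈ 1.5885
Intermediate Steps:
E = 63 (E = 75 - (1 + 11) = 75 - 1*12 = 75 - 12 = 63)
n(H) = 1/(63 + H) (n(H) = 1/(H + 63) = 1/(63 + H))
n(-120) + (√(1896 - 517) - 19403)/(1060 - 13118) = 1/(63 - 120) + (√(1896 - 517) - 19403)/(1060 - 13118) = 1/(-57) + (√1379 - 19403)/(-12058) = -1/57 + (-19403 + √1379)*(-1/12058) = -1/57 + (19403/12058 - √1379/12058) = 1093913/687306 - √1379/12058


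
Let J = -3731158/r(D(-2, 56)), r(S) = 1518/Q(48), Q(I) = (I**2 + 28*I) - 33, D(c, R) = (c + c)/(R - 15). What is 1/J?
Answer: -253/2248022695 ≈ -1.1254e-7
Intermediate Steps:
D(c, R) = 2*c/(-15 + R) (D(c, R) = (2*c)/(-15 + R) = 2*c/(-15 + R))
Q(I) = -33 + I**2 + 28*I
r(S) = 506/1205 (r(S) = 1518/(-33 + 48**2 + 28*48) = 1518/(-33 + 2304 + 1344) = 1518/3615 = 1518*(1/3615) = 506/1205)
J = -2248022695/253 (J = -3731158/506/1205 = -3731158*1205/506 = -2248022695/253 ≈ -8.8855e+6)
1/J = 1/(-2248022695/253) = -253/2248022695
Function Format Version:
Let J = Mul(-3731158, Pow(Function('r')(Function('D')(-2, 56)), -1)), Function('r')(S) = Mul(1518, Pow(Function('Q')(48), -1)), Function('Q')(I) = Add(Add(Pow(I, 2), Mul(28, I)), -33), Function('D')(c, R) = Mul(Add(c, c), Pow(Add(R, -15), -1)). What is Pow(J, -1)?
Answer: Rational(-253, 2248022695) ≈ -1.1254e-7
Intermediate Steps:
Function('D')(c, R) = Mul(2, c, Pow(Add(-15, R), -1)) (Function('D')(c, R) = Mul(Mul(2, c), Pow(Add(-15, R), -1)) = Mul(2, c, Pow(Add(-15, R), -1)))
Function('Q')(I) = Add(-33, Pow(I, 2), Mul(28, I))
Function('r')(S) = Rational(506, 1205) (Function('r')(S) = Mul(1518, Pow(Add(-33, Pow(48, 2), Mul(28, 48)), -1)) = Mul(1518, Pow(Add(-33, 2304, 1344), -1)) = Mul(1518, Pow(3615, -1)) = Mul(1518, Rational(1, 3615)) = Rational(506, 1205))
J = Rational(-2248022695, 253) (J = Mul(-3731158, Pow(Rational(506, 1205), -1)) = Mul(-3731158, Rational(1205, 506)) = Rational(-2248022695, 253) ≈ -8.8855e+6)
Pow(J, -1) = Pow(Rational(-2248022695, 253), -1) = Rational(-253, 2248022695)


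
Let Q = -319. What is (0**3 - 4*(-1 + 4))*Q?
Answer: 3828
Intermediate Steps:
(0**3 - 4*(-1 + 4))*Q = (0**3 - 4*(-1 + 4))*(-319) = (0 - 4*3)*(-319) = (0 - 12)*(-319) = -12*(-319) = 3828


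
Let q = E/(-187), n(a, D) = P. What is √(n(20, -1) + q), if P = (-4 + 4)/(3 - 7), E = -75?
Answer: 5*√561/187 ≈ 0.63330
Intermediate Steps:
P = 0 (P = 0/(-4) = 0*(-¼) = 0)
n(a, D) = 0
q = 75/187 (q = -75/(-187) = -75*(-1/187) = 75/187 ≈ 0.40107)
√(n(20, -1) + q) = √(0 + 75/187) = √(75/187) = 5*√561/187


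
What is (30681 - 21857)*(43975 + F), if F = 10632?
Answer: 481852168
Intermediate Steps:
(30681 - 21857)*(43975 + F) = (30681 - 21857)*(43975 + 10632) = 8824*54607 = 481852168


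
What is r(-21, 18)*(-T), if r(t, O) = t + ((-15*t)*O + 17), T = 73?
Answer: -413618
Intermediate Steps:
r(t, O) = 17 + t - 15*O*t (r(t, O) = t + (-15*O*t + 17) = t + (17 - 15*O*t) = 17 + t - 15*O*t)
r(-21, 18)*(-T) = (17 - 21 - 15*18*(-21))*(-1*73) = (17 - 21 + 5670)*(-73) = 5666*(-73) = -413618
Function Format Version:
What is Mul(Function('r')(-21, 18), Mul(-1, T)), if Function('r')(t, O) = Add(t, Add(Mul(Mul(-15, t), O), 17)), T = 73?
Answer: -413618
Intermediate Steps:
Function('r')(t, O) = Add(17, t, Mul(-15, O, t)) (Function('r')(t, O) = Add(t, Add(Mul(-15, O, t), 17)) = Add(t, Add(17, Mul(-15, O, t))) = Add(17, t, Mul(-15, O, t)))
Mul(Function('r')(-21, 18), Mul(-1, T)) = Mul(Add(17, -21, Mul(-15, 18, -21)), Mul(-1, 73)) = Mul(Add(17, -21, 5670), -73) = Mul(5666, -73) = -413618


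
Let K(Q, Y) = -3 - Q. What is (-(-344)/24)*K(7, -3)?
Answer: -430/3 ≈ -143.33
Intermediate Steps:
(-(-344)/24)*K(7, -3) = (-(-344)/24)*(-3 - 1*7) = (-(-344)/24)*(-3 - 7) = -8*(-43/24)*(-10) = (43/3)*(-10) = -430/3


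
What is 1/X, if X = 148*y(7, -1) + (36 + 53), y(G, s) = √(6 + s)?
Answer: -89/101599 + 148*√5/101599 ≈ 0.0023813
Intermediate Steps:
X = 89 + 148*√5 (X = 148*√(6 - 1) + (36 + 53) = 148*√5 + 89 = 89 + 148*√5 ≈ 419.94)
1/X = 1/(89 + 148*√5)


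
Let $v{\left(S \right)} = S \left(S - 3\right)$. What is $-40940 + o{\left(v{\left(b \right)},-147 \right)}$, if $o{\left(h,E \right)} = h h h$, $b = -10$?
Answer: $2156060$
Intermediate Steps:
$v{\left(S \right)} = S \left(-3 + S\right)$
$o{\left(h,E \right)} = h^{3}$ ($o{\left(h,E \right)} = h^{2} h = h^{3}$)
$-40940 + o{\left(v{\left(b \right)},-147 \right)} = -40940 + \left(- 10 \left(-3 - 10\right)\right)^{3} = -40940 + \left(\left(-10\right) \left(-13\right)\right)^{3} = -40940 + 130^{3} = -40940 + 2197000 = 2156060$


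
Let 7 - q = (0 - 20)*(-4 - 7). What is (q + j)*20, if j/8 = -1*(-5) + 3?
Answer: -2980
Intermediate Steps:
q = -213 (q = 7 - (0 - 20)*(-4 - 7) = 7 - (-20)*(-11) = 7 - 1*220 = 7 - 220 = -213)
j = 64 (j = 8*(-1*(-5) + 3) = 8*(5 + 3) = 8*8 = 64)
(q + j)*20 = (-213 + 64)*20 = -149*20 = -2980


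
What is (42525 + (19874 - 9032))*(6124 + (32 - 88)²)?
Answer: 494178420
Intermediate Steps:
(42525 + (19874 - 9032))*(6124 + (32 - 88)²) = (42525 + 10842)*(6124 + (-56)²) = 53367*(6124 + 3136) = 53367*9260 = 494178420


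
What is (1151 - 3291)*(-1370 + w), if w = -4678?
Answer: 12942720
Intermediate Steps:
(1151 - 3291)*(-1370 + w) = (1151 - 3291)*(-1370 - 4678) = -2140*(-6048) = 12942720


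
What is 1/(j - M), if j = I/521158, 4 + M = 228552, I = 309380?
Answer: -260579/59554654602 ≈ -4.3755e-6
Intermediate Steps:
M = 228548 (M = -4 + 228552 = 228548)
j = 154690/260579 (j = 309380/521158 = 309380*(1/521158) = 154690/260579 ≈ 0.59364)
1/(j - M) = 1/(154690/260579 - 1*228548) = 1/(154690/260579 - 228548) = 1/(-59554654602/260579) = -260579/59554654602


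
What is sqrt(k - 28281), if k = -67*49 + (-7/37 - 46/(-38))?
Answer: I*sqrt(15598708122)/703 ≈ 177.66*I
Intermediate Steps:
k = -2307231/703 (k = -3283 + (-7*1/37 - 46*(-1/38)) = -3283 + (-7/37 + 23/19) = -3283 + 718/703 = -2307231/703 ≈ -3282.0)
sqrt(k - 28281) = sqrt(-2307231/703 - 28281) = sqrt(-22188774/703) = I*sqrt(15598708122)/703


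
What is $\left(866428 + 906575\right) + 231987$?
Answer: $2004990$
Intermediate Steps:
$\left(866428 + 906575\right) + 231987 = 1773003 + 231987 = 2004990$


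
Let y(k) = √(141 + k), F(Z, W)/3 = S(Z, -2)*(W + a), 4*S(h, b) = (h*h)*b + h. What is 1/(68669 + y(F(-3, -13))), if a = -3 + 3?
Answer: 274676/18861724861 - 2*√1383/18861724861 ≈ 1.4559e-5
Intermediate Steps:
S(h, b) = h/4 + b*h²/4 (S(h, b) = ((h*h)*b + h)/4 = (h²*b + h)/4 = (b*h² + h)/4 = (h + b*h²)/4 = h/4 + b*h²/4)
a = 0
F(Z, W) = 3*W*Z*(1 - 2*Z)/4 (F(Z, W) = 3*((Z*(1 - 2*Z)/4)*(W + 0)) = 3*((Z*(1 - 2*Z)/4)*W) = 3*(W*Z*(1 - 2*Z)/4) = 3*W*Z*(1 - 2*Z)/4)
1/(68669 + y(F(-3, -13))) = 1/(68669 + √(141 + (¾)*(-13)*(-3)*(1 - 2*(-3)))) = 1/(68669 + √(141 + (¾)*(-13)*(-3)*(1 + 6))) = 1/(68669 + √(141 + (¾)*(-13)*(-3)*7)) = 1/(68669 + √(141 + 819/4)) = 1/(68669 + √(1383/4)) = 1/(68669 + √1383/2)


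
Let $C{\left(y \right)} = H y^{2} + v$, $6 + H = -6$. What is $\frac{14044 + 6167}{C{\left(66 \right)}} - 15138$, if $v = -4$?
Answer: $- \frac{791374299}{52276} \approx -15138.0$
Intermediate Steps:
$H = -12$ ($H = -6 - 6 = -12$)
$C{\left(y \right)} = -4 - 12 y^{2}$ ($C{\left(y \right)} = - 12 y^{2} - 4 = -4 - 12 y^{2}$)
$\frac{14044 + 6167}{C{\left(66 \right)}} - 15138 = \frac{14044 + 6167}{-4 - 12 \cdot 66^{2}} - 15138 = \frac{20211}{-4 - 52272} - 15138 = \frac{20211}{-52276} - 15138 = 20211 \left(- \frac{1}{52276}\right) - 15138 = - \frac{20211}{52276} - 15138 = - \frac{791374299}{52276}$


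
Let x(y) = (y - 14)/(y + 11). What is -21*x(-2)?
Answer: 112/3 ≈ 37.333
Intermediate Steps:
x(y) = (-14 + y)/(11 + y)
-21*x(-2) = -21*(-14 - 2)/(11 - 2) = -21*(-16)/9 = -7*(-16)/3 = -21*(-16/9) = 112/3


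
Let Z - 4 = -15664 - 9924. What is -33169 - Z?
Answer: -7585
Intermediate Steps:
Z = -25584 (Z = 4 + (-15664 - 9924) = 4 - 25588 = -25584)
-33169 - Z = -33169 - 1*(-25584) = -33169 + 25584 = -7585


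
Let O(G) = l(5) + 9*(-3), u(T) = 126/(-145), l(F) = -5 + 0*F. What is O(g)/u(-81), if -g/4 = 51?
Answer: 2320/63 ≈ 36.825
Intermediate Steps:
l(F) = -5 (l(F) = -5 + 0 = -5)
g = -204 (g = -4*51 = -204)
u(T) = -126/145 (u(T) = 126*(-1/145) = -126/145)
O(G) = -32 (O(G) = -5 + 9*(-3) = -5 - 27 = -32)
O(g)/u(-81) = -32/(-126/145) = -32*(-145/126) = 2320/63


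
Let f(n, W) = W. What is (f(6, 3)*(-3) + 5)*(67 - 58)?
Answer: -36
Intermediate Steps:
(f(6, 3)*(-3) + 5)*(67 - 58) = (3*(-3) + 5)*(67 - 58) = (-9 + 5)*9 = -4*9 = -36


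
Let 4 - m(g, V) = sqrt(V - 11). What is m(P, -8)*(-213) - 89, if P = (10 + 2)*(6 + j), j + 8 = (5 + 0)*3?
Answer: -941 + 213*I*sqrt(19) ≈ -941.0 + 928.45*I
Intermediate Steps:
j = 7 (j = -8 + (5 + 0)*3 = -8 + 5*3 = -8 + 15 = 7)
P = 156 (P = (10 + 2)*(6 + 7) = 12*13 = 156)
m(g, V) = 4 - sqrt(-11 + V) (m(g, V) = 4 - sqrt(V - 11) = 4 - sqrt(-11 + V))
m(P, -8)*(-213) - 89 = (4 - sqrt(-11 - 8))*(-213) - 89 = (4 - sqrt(-19))*(-213) - 89 = (4 - I*sqrt(19))*(-213) - 89 = (-852 + 213*I*sqrt(19)) - 89 = -941 + 213*I*sqrt(19)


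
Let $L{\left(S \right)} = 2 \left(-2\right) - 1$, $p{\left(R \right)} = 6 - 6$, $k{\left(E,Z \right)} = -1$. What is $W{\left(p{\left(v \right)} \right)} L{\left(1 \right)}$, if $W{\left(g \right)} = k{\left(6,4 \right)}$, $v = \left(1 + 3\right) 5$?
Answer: $5$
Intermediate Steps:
$v = 20$ ($v = 4 \cdot 5 = 20$)
$p{\left(R \right)} = 0$ ($p{\left(R \right)} = 6 - 6 = 0$)
$W{\left(g \right)} = -1$
$L{\left(S \right)} = -5$ ($L{\left(S \right)} = -4 - 1 = -5$)
$W{\left(p{\left(v \right)} \right)} L{\left(1 \right)} = \left(-1\right) \left(-5\right) = 5$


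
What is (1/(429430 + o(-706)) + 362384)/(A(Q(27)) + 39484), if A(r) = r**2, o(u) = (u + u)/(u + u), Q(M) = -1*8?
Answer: 155618923505/16983137188 ≈ 9.1631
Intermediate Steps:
Q(M) = -8
o(u) = 1 (o(u) = (2*u)/((2*u)) = (2*u)*(1/(2*u)) = 1)
(1/(429430 + o(-706)) + 362384)/(A(Q(27)) + 39484) = (1/(429430 + 1) + 362384)/((-8)**2 + 39484) = (1/429431 + 362384)/(64 + 39484) = (1/429431 + 362384)/39548 = (155618923505/429431)*(1/39548) = 155618923505/16983137188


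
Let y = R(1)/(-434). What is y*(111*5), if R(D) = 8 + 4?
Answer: -3330/217 ≈ -15.346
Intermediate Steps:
R(D) = 12
y = -6/217 (y = 12/(-434) = 12*(-1/434) = -6/217 ≈ -0.027650)
y*(111*5) = -666*5/217 = -6/217*555 = -3330/217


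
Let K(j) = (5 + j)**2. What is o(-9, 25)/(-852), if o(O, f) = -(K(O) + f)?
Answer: 41/852 ≈ 0.048122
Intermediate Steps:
o(O, f) = -f - (5 + O)**2 (o(O, f) = -((5 + O)**2 + f) = -(f + (5 + O)**2) = -f - (5 + O)**2)
o(-9, 25)/(-852) = (-1*25 - (5 - 9)**2)/(-852) = (-25 - 1*(-4)**2)*(-1/852) = (-25 - 1*16)*(-1/852) = (-25 - 16)*(-1/852) = -41*(-1/852) = 41/852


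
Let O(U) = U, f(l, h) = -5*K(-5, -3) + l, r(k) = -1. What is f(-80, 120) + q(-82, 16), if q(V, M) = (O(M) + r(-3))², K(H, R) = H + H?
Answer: 195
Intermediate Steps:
K(H, R) = 2*H
f(l, h) = 50 + l (f(l, h) = -10*(-5) + l = -5*(-10) + l = 50 + l)
q(V, M) = (-1 + M)² (q(V, M) = (M - 1)² = (-1 + M)²)
f(-80, 120) + q(-82, 16) = (50 - 80) + (-1 + 16)² = -30 + 15² = -30 + 225 = 195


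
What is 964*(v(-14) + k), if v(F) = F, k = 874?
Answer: 829040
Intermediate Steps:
964*(v(-14) + k) = 964*(-14 + 874) = 964*860 = 829040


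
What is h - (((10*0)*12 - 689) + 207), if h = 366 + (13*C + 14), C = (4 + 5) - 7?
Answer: 888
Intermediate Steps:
C = 2 (C = 9 - 7 = 2)
h = 406 (h = 366 + (13*2 + 14) = 366 + (26 + 14) = 366 + 40 = 406)
h - (((10*0)*12 - 689) + 207) = 406 - (((10*0)*12 - 689) + 207) = 406 - ((0*12 - 689) + 207) = 406 - ((0 - 689) + 207) = 406 - (-689 + 207) = 406 - 1*(-482) = 406 + 482 = 888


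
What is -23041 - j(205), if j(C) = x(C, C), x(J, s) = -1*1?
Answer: -23040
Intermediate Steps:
x(J, s) = -1
j(C) = -1
-23041 - j(205) = -23041 - 1*(-1) = -23041 + 1 = -23040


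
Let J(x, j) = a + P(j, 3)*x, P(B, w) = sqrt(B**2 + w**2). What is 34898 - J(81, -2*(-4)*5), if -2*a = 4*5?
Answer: 34908 - 81*sqrt(1609) ≈ 31659.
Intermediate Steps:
a = -10 (a = -2*5 = -1/2*20 = -10)
J(x, j) = -10 + x*sqrt(9 + j**2) (J(x, j) = -10 + sqrt(j**2 + 3**2)*x = -10 + sqrt(j**2 + 9)*x = -10 + sqrt(9 + j**2)*x = -10 + x*sqrt(9 + j**2))
34898 - J(81, -2*(-4)*5) = 34898 - (-10 + 81*sqrt(9 + (-2*(-4)*5)**2)) = 34898 - (-10 + 81*sqrt(9 + (8*5)**2)) = 34898 - (-10 + 81*sqrt(9 + 40**2)) = 34898 - (-10 + 81*sqrt(9 + 1600)) = 34898 - (-10 + 81*sqrt(1609)) = 34898 + (10 - 81*sqrt(1609)) = 34908 - 81*sqrt(1609)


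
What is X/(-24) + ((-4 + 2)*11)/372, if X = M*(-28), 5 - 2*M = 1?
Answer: 141/62 ≈ 2.2742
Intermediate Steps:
M = 2 (M = 5/2 - ½*1 = 5/2 - ½ = 2)
X = -56 (X = 2*(-28) = -56)
X/(-24) + ((-4 + 2)*11)/372 = -56/(-24) + ((-4 + 2)*11)/372 = -56*(-1/24) - 2*11*(1/372) = 7/3 - 22*1/372 = 7/3 - 11/186 = 141/62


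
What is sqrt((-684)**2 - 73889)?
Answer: sqrt(393967) ≈ 627.67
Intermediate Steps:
sqrt((-684)**2 - 73889) = sqrt(467856 - 73889) = sqrt(393967)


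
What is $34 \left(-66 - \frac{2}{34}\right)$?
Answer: $-2246$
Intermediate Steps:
$34 \left(-66 - \frac{2}{34}\right) = 34 \left(-66 - \frac{1}{17}\right) = 34 \left(- \frac{1123}{17}\right) = -2246$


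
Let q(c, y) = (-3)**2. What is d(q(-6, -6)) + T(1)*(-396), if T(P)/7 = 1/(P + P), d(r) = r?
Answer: -1377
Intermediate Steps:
q(c, y) = 9
T(P) = 7/(2*P) (T(P) = 7/(P + P) = 7/((2*P)) = 7*(1/(2*P)) = 7/(2*P))
d(q(-6, -6)) + T(1)*(-396) = 9 + ((7/2)/1)*(-396) = 9 + ((7/2)*1)*(-396) = 9 + (7/2)*(-396) = 9 - 1386 = -1377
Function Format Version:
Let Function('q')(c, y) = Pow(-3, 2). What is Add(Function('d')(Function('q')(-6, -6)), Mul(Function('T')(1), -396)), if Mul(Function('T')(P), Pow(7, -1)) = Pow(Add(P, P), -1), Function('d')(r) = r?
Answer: -1377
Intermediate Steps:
Function('q')(c, y) = 9
Function('T')(P) = Mul(Rational(7, 2), Pow(P, -1)) (Function('T')(P) = Mul(7, Pow(Add(P, P), -1)) = Mul(7, Pow(Mul(2, P), -1)) = Mul(7, Mul(Rational(1, 2), Pow(P, -1))) = Mul(Rational(7, 2), Pow(P, -1)))
Add(Function('d')(Function('q')(-6, -6)), Mul(Function('T')(1), -396)) = Add(9, Mul(Mul(Rational(7, 2), Pow(1, -1)), -396)) = Add(9, Mul(Mul(Rational(7, 2), 1), -396)) = Add(9, Mul(Rational(7, 2), -396)) = Add(9, -1386) = -1377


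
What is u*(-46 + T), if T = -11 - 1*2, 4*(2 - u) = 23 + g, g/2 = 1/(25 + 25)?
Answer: 5546/25 ≈ 221.84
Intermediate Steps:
g = 1/25 (g = 2/(25 + 25) = 2/50 = 2*(1/50) = 1/25 ≈ 0.040000)
u = -94/25 (u = 2 - (23 + 1/25)/4 = 2 - ¼*576/25 = 2 - 144/25 = -94/25 ≈ -3.7600)
T = -13 (T = -11 - 2 = -13)
u*(-46 + T) = -94*(-46 - 13)/25 = -94/25*(-59) = 5546/25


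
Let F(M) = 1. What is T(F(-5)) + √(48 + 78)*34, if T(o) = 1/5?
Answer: ⅕ + 102*√14 ≈ 381.85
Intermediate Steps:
T(o) = ⅕
T(F(-5)) + √(48 + 78)*34 = ⅕ + √(48 + 78)*34 = ⅕ + √126*34 = ⅕ + (3*√14)*34 = ⅕ + 102*√14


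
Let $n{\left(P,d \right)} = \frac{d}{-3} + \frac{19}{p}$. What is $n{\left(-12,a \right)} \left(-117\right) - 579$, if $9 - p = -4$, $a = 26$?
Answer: $264$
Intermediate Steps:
$p = 13$ ($p = 9 - -4 = 9 + 4 = 13$)
$n{\left(P,d \right)} = \frac{19}{13} - \frac{d}{3}$ ($n{\left(P,d \right)} = \frac{d}{-3} + \frac{19}{13} = d \left(- \frac{1}{3}\right) + 19 \cdot \frac{1}{13} = - \frac{d}{3} + \frac{19}{13} = \frac{19}{13} - \frac{d}{3}$)
$n{\left(-12,a \right)} \left(-117\right) - 579 = \left(\frac{19}{13} - \frac{26}{3}\right) \left(-117\right) - 579 = \left(- \frac{281}{39}\right) \left(-117\right) - 579 = 843 - 579 = 264$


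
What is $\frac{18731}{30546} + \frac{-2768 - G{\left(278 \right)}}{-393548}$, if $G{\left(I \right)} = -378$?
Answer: $\frac{930569066}{1502664651} \approx 0.61928$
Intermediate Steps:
$\frac{18731}{30546} + \frac{-2768 - G{\left(278 \right)}}{-393548} = \frac{18731}{30546} + \frac{-2768 - -378}{-393548} = 18731 \cdot \frac{1}{30546} + \left(-2768 + 378\right) \left(- \frac{1}{393548}\right) = \frac{18731}{30546} - - \frac{1195}{196774} = \frac{18731}{30546} + \frac{1195}{196774} = \frac{930569066}{1502664651}$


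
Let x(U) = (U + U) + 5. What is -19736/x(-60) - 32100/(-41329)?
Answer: 819360644/4752835 ≈ 172.39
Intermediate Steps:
x(U) = 5 + 2*U (x(U) = 2*U + 5 = 5 + 2*U)
-19736/x(-60) - 32100/(-41329) = -19736/(5 + 2*(-60)) - 32100/(-41329) = -19736/(5 - 120) - 32100*(-1/41329) = -19736/(-115) + 32100/41329 = -19736*(-1/115) + 32100/41329 = 19736/115 + 32100/41329 = 819360644/4752835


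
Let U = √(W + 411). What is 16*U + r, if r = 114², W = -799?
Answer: 12996 + 32*I*√97 ≈ 12996.0 + 315.16*I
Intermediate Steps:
U = 2*I*√97 (U = √(-799 + 411) = √(-388) = 2*I*√97 ≈ 19.698*I)
r = 12996
16*U + r = 16*(2*I*√97) + 12996 = 32*I*√97 + 12996 = 12996 + 32*I*√97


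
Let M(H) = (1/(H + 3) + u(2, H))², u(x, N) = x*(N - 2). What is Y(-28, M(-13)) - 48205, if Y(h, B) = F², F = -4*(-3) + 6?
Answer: -47881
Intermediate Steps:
u(x, N) = x*(-2 + N)
M(H) = (-4 + 1/(3 + H) + 2*H)² (M(H) = (1/(H + 3) + 2*(-2 + H))² = (1/(3 + H) + (-4 + 2*H))² = (-4 + 1/(3 + H) + 2*H)²)
F = 18 (F = 12 + 6 = 18)
Y(h, B) = 324 (Y(h, B) = 18² = 324)
Y(-28, M(-13)) - 48205 = 324 - 48205 = -47881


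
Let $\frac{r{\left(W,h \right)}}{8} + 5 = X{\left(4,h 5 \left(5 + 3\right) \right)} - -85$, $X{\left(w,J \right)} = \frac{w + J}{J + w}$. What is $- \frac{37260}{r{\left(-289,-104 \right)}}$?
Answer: $- \frac{115}{2} \approx -57.5$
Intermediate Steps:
$X{\left(w,J \right)} = 1$ ($X{\left(w,J \right)} = \frac{J + w}{J + w} = 1$)
$r{\left(W,h \right)} = 648$ ($r{\left(W,h \right)} = -40 + 8 \left(1 - -85\right) = -40 + 8 \left(1 + 85\right) = -40 + 8 \cdot 86 = -40 + 688 = 648$)
$- \frac{37260}{r{\left(-289,-104 \right)}} = - \frac{37260}{648} = \left(-37260\right) \frac{1}{648} = - \frac{115}{2}$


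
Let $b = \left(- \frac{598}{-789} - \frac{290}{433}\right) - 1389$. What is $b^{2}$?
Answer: $\frac{225153731894461561}{116715839769} \approx 1.9291 \cdot 10^{6}$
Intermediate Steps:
$b = - \frac{474503669}{341637}$ ($b = \left(\left(-598\right) \left(- \frac{1}{789}\right) - \frac{290}{433}\right) - 1389 = \left(\frac{598}{789} - \frac{290}{433}\right) - 1389 = \frac{30124}{341637} - 1389 = - \frac{474503669}{341637} \approx -1388.9$)
$b^{2} = \left(- \frac{474503669}{341637}\right)^{2} = \frac{225153731894461561}{116715839769}$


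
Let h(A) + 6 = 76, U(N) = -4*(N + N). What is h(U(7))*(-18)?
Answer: -1260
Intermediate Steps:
U(N) = -8*N
h(A) = 70 (h(A) = -6 + 76 = 70)
h(U(7))*(-18) = 70*(-18) = -1260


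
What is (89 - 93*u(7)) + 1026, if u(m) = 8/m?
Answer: 7061/7 ≈ 1008.7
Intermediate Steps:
(89 - 93*u(7)) + 1026 = (89 - 744/7) + 1026 = -121/7 + 1026 = 7061/7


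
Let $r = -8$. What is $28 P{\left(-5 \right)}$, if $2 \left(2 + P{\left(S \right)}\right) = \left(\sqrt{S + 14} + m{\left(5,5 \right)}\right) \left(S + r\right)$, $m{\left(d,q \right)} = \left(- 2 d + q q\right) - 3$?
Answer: $-2786$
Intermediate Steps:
$m{\left(d,q \right)} = -3 + q^{2} - 2 d$ ($m{\left(d,q \right)} = \left(- 2 d + q^{2}\right) - 3 = \left(q^{2} - 2 d\right) - 3 = -3 + q^{2} - 2 d$)
$P{\left(S \right)} = -2 + \frac{\left(-8 + S\right) \left(12 + \sqrt{14 + S}\right)}{2}$ ($P{\left(S \right)} = -2 + \frac{\left(\sqrt{S + 14} - \left(13 - 25\right)\right) \left(S - 8\right)}{2} = -2 + \frac{\left(\sqrt{14 + S} - -12\right) \left(-8 + S\right)}{2} = -2 + \frac{\left(\sqrt{14 + S} + 12\right) \left(-8 + S\right)}{2} = -2 + \frac{\left(12 + \sqrt{14 + S}\right) \left(-8 + S\right)}{2} = -2 + \frac{\left(-8 + S\right) \left(12 + \sqrt{14 + S}\right)}{2}$)
$28 P{\left(-5 \right)} = 28 \left(-50 - 4 \sqrt{14 - 5} + 6 \left(-5\right) + \frac{1}{2} \left(-5\right) \sqrt{14 - 5}\right) = 28 \left(-50 - 4 \sqrt{9} - 30 + \frac{1}{2} \left(-5\right) \sqrt{9}\right) = 28 \left(-50 - 12 - 30 + \frac{1}{2} \left(-5\right) 3\right) = 28 \left(-50 - 12 - 30 - \frac{15}{2}\right) = 28 \left(- \frac{199}{2}\right) = -2786$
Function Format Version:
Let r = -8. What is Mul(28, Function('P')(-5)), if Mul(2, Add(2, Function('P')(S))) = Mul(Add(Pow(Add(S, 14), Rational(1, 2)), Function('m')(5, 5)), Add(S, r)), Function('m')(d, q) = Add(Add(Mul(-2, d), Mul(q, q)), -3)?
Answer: -2786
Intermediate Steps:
Function('m')(d, q) = Add(-3, Pow(q, 2), Mul(-2, d)) (Function('m')(d, q) = Add(Add(Mul(-2, d), Pow(q, 2)), -3) = Add(Add(Pow(q, 2), Mul(-2, d)), -3) = Add(-3, Pow(q, 2), Mul(-2, d)))
Function('P')(S) = Add(-2, Mul(Rational(1, 2), Add(-8, S), Add(12, Pow(Add(14, S), Rational(1, 2))))) (Function('P')(S) = Add(-2, Mul(Rational(1, 2), Mul(Add(Pow(Add(S, 14), Rational(1, 2)), Add(-3, Pow(5, 2), Mul(-2, 5))), Add(S, -8)))) = Add(-2, Mul(Rational(1, 2), Mul(Add(Pow(Add(14, S), Rational(1, 2)), Add(-3, 25, -10)), Add(-8, S)))) = Add(-2, Mul(Rational(1, 2), Mul(Add(Pow(Add(14, S), Rational(1, 2)), 12), Add(-8, S)))) = Add(-2, Mul(Rational(1, 2), Mul(Add(12, Pow(Add(14, S), Rational(1, 2))), Add(-8, S)))) = Add(-2, Mul(Rational(1, 2), Mul(Add(-8, S), Add(12, Pow(Add(14, S), Rational(1, 2)))))) = Add(-2, Mul(Rational(1, 2), Add(-8, S), Add(12, Pow(Add(14, S), Rational(1, 2))))))
Mul(28, Function('P')(-5)) = Mul(28, Add(-50, Mul(-4, Pow(Add(14, -5), Rational(1, 2))), Mul(6, -5), Mul(Rational(1, 2), -5, Pow(Add(14, -5), Rational(1, 2))))) = Mul(28, Add(-50, Mul(-4, Pow(9, Rational(1, 2))), -30, Mul(Rational(1, 2), -5, Pow(9, Rational(1, 2))))) = Mul(28, Add(-50, Mul(-4, 3), -30, Mul(Rational(1, 2), -5, 3))) = Mul(28, Add(-50, -12, -30, Rational(-15, 2))) = Mul(28, Rational(-199, 2)) = -2786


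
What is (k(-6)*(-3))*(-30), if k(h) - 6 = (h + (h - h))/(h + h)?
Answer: 585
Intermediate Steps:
k(h) = 13/2 (k(h) = 6 + (h + (h - h))/(h + h) = 6 + (h + 0)/((2*h)) = 6 + h*(1/(2*h)) = 6 + ½ = 13/2)
(k(-6)*(-3))*(-30) = ((13/2)*(-3))*(-30) = -39/2*(-30) = 585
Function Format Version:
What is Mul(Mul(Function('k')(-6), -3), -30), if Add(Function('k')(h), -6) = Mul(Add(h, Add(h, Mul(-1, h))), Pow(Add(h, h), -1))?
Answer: 585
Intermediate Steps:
Function('k')(h) = Rational(13, 2) (Function('k')(h) = Add(6, Mul(Add(h, Add(h, Mul(-1, h))), Pow(Add(h, h), -1))) = Add(6, Mul(Add(h, 0), Pow(Mul(2, h), -1))) = Add(6, Mul(h, Mul(Rational(1, 2), Pow(h, -1)))) = Add(6, Rational(1, 2)) = Rational(13, 2))
Mul(Mul(Function('k')(-6), -3), -30) = Mul(Mul(Rational(13, 2), -3), -30) = Mul(Rational(-39, 2), -30) = 585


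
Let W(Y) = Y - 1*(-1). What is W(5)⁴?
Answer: 1296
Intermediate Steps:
W(Y) = 1 + Y (W(Y) = Y + 1 = 1 + Y)
W(5)⁴ = (1 + 5)⁴ = 6⁴ = 1296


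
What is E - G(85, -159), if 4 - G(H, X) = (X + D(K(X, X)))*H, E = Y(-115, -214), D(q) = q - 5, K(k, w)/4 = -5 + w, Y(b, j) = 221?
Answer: -69483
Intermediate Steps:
K(k, w) = -20 + 4*w (K(k, w) = 4*(-5 + w) = -20 + 4*w)
D(q) = -5 + q
E = 221
G(H, X) = 4 - H*(-25 + 5*X) (G(H, X) = 4 - (X + (-5 + (-20 + 4*X)))*H = 4 - (X + (-25 + 4*X))*H = 4 - (-25 + 5*X)*H = 4 - H*(-25 + 5*X))
E - G(85, -159) = 221 - (4 + 25*85 - 5*85*(-159)) = 221 - (4 + 2125 + 67575) = 221 - 1*69704 = 221 - 69704 = -69483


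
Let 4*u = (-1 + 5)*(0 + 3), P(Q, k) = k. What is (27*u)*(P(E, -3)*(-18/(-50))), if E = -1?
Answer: -2187/25 ≈ -87.480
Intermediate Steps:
u = 3 (u = ((-1 + 5)*(0 + 3))/4 = (4*3)/4 = (¼)*12 = 3)
(27*u)*(P(E, -3)*(-18/(-50))) = (27*3)*(-(-54)/(-50)) = 81*(-(-54)*(-1)/50) = 81*(-3*9/25) = 81*(-27/25) = -2187/25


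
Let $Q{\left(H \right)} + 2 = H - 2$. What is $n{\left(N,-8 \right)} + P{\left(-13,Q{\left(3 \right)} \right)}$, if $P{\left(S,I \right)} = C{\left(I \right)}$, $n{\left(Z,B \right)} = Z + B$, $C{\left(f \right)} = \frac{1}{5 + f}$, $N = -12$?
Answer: $- \frac{79}{4} \approx -19.75$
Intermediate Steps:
$Q{\left(H \right)} = -4 + H$ ($Q{\left(H \right)} = -2 + \left(H - 2\right) = -2 + \left(-2 + H\right) = -4 + H$)
$n{\left(Z,B \right)} = B + Z$
$P{\left(S,I \right)} = \frac{1}{5 + I}$
$n{\left(N,-8 \right)} + P{\left(-13,Q{\left(3 \right)} \right)} = \left(-8 - 12\right) + \frac{1}{5 + \left(-4 + 3\right)} = -20 + \frac{1}{5 - 1} = -20 + \frac{1}{4} = - \frac{79}{4}$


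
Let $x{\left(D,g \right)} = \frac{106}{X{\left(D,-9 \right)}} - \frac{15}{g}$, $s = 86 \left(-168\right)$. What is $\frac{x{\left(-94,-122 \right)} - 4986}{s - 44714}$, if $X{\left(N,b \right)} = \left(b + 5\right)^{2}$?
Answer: $\frac{2429875}{28871056} \approx 0.084163$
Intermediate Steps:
$s = -14448$
$X{\left(N,b \right)} = \left(5 + b\right)^{2}$
$x{\left(D,g \right)} = \frac{53}{8} - \frac{15}{g}$ ($x{\left(D,g \right)} = \frac{106}{\left(5 - 9\right)^{2}} - \frac{15}{g} = \frac{106}{\left(-4\right)^{2}} - \frac{15}{g} = \frac{106}{16} - \frac{15}{g} = 106 \cdot \frac{1}{16} - \frac{15}{g} = \frac{53}{8} - \frac{15}{g}$)
$\frac{x{\left(-94,-122 \right)} - 4986}{s - 44714} = \frac{\left(\frac{53}{8} - \frac{15}{-122}\right) - 4986}{-14448 - 44714} = \frac{\left(\frac{53}{8} - - \frac{15}{122}\right) - 4986}{-59162} = \left(\left(\frac{53}{8} + \frac{15}{122}\right) - 4986\right) \left(- \frac{1}{59162}\right) = \left(\frac{3293}{488} - 4986\right) \left(- \frac{1}{59162}\right) = \left(- \frac{2429875}{488}\right) \left(- \frac{1}{59162}\right) = \frac{2429875}{28871056}$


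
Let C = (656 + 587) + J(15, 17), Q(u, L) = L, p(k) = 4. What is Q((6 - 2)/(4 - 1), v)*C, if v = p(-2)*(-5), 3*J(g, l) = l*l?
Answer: -80360/3 ≈ -26787.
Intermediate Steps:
J(g, l) = l²/3 (J(g, l) = (l*l)/3 = l²/3)
v = -20 (v = 4*(-5) = -20)
C = 4018/3 (C = (656 + 587) + (⅓)*17² = 1243 + (⅓)*289 = 1243 + 289/3 = 4018/3 ≈ 1339.3)
Q((6 - 2)/(4 - 1), v)*C = -20*4018/3 = -80360/3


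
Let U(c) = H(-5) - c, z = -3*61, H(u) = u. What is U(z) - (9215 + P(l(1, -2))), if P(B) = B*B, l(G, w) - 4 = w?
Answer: -9041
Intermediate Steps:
l(G, w) = 4 + w
P(B) = B²
z = -183
U(c) = -5 - c
U(z) - (9215 + P(l(1, -2))) = (-5 - 1*(-183)) - (9215 + (4 - 2)²) = (-5 + 183) - (9215 + 2²) = 178 - (9215 + 4) = 178 - 1*9219 = 178 - 9219 = -9041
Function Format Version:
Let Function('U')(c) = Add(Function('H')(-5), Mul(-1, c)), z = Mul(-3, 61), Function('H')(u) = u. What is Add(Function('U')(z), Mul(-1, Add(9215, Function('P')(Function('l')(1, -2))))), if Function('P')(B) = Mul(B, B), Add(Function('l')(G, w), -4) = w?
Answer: -9041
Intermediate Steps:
Function('l')(G, w) = Add(4, w)
Function('P')(B) = Pow(B, 2)
z = -183
Function('U')(c) = Add(-5, Mul(-1, c))
Add(Function('U')(z), Mul(-1, Add(9215, Function('P')(Function('l')(1, -2))))) = Add(Add(-5, Mul(-1, -183)), Mul(-1, Add(9215, Pow(Add(4, -2), 2)))) = Add(Add(-5, 183), Mul(-1, Add(9215, Pow(2, 2)))) = Add(178, Mul(-1, Add(9215, 4))) = Add(178, Mul(-1, 9219)) = Add(178, -9219) = -9041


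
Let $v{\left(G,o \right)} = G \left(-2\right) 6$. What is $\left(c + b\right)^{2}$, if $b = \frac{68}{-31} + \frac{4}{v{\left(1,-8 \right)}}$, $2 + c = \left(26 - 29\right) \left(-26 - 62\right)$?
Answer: $\frac{582305161}{8649} \approx 67326.0$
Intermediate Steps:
$v{\left(G,o \right)} = - 12 G$ ($v{\left(G,o \right)} = - 2 G 6 = - 12 G$)
$c = 262$ ($c = -2 + \left(26 - 29\right) \left(-26 - 62\right) = -2 - -264 = -2 + 264 = 262$)
$b = - \frac{235}{93}$ ($b = \frac{68}{-31} + \frac{4}{\left(-12\right) 1} = 68 \left(- \frac{1}{31}\right) + \frac{4}{-12} = - \frac{68}{31} + 4 \left(- \frac{1}{12}\right) = - \frac{68}{31} - \frac{1}{3} = - \frac{235}{93} \approx -2.5269$)
$\left(c + b\right)^{2} = \left(262 - \frac{235}{93}\right)^{2} = \left(\frac{24131}{93}\right)^{2} = \frac{582305161}{8649}$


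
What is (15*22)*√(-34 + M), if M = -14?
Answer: 1320*I*√3 ≈ 2286.3*I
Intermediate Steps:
(15*22)*√(-34 + M) = (15*22)*√(-34 - 14) = 330*√(-48) = 330*(4*I*√3) = 1320*I*√3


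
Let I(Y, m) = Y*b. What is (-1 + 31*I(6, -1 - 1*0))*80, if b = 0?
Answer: -80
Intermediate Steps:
I(Y, m) = 0 (I(Y, m) = Y*0 = 0)
(-1 + 31*I(6, -1 - 1*0))*80 = (-1 + 31*0)*80 = (-1 + 0)*80 = -1*80 = -80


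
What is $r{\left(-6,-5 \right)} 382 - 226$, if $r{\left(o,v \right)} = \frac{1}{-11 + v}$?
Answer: $- \frac{1999}{8} \approx -249.88$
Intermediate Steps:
$r{\left(-6,-5 \right)} 382 - 226 = \frac{1}{-11 - 5} \cdot 382 - 226 = \frac{1}{-16} \cdot 382 - 226 = \left(- \frac{1}{16}\right) 382 - 226 = - \frac{191}{8} - 226 = - \frac{1999}{8}$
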